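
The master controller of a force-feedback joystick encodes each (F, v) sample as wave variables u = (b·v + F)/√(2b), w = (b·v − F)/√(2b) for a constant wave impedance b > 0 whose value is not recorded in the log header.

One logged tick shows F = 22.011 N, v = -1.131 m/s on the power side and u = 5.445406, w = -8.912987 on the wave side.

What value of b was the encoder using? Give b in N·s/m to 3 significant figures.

b = 4.7 N·s/m

u + w = -3.467581;  u + w = √(2b)·v, so √(2b) = -3.467581/(-1.131) = 3.065943.
b = (√(2b))²/2 = 9.400004/2 = 4.700002.
(Check via u − w = 2F/√(2b): u − w = 14.358393, 2F/√(2b) = 14.358390.)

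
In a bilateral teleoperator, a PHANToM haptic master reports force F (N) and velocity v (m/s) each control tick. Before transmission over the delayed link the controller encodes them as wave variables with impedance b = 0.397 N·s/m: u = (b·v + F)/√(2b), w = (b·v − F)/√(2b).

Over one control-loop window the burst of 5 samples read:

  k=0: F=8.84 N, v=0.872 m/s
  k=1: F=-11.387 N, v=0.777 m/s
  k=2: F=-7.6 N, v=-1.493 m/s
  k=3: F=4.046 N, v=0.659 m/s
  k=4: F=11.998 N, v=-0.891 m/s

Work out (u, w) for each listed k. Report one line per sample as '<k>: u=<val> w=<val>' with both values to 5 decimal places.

k=0: b·v=0.397×0.872=0.34618; √(2b)=0.89107; u=(0.34618+8.84)/0.89107=10.30920, w=(0.34618−8.84)/0.89107=-9.53219
k=1: b·v=0.397×0.777=0.30847; √(2b)=0.89107; u=(0.30847+(-11.387))/0.89107=-12.43289, w=(0.30847−(-11.387))/0.89107=13.12524
k=2: b·v=0.397×(-1.493)=-0.59272; √(2b)=0.89107; u=(-0.59272+(-7.6))/0.89107=-9.19428, w=(-0.59272−(-7.6))/0.89107=7.86392
k=3: b·v=0.397×0.659=0.26162; √(2b)=0.89107; u=(0.26162+4.046)/0.89107=4.83423, w=(0.26162−4.046)/0.89107=-4.24702
k=4: b·v=0.397×(-0.891)=-0.35373; √(2b)=0.89107; u=(-0.35373+11.998)/0.89107=13.06779, w=(-0.35373−11.998)/0.89107=-13.86173

0: u=10.30920 w=-9.53219
1: u=-12.43289 w=13.12524
2: u=-9.19428 w=7.86392
3: u=4.83423 w=-4.24702
4: u=13.06779 w=-13.86173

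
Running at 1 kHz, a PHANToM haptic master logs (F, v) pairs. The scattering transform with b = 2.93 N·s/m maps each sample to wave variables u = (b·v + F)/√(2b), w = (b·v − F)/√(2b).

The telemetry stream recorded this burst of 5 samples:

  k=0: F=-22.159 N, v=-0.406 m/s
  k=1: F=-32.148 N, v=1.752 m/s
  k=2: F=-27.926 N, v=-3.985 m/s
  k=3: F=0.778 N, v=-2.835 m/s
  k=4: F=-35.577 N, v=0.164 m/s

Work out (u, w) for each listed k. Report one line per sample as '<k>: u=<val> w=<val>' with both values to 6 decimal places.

0: u=-9.645209 w=8.662388
1: u=-11.159645 w=15.400788
2: u=-16.359456 w=6.712792
3: u=-3.110015 w=-3.752793
4: u=-14.498222 w=14.895224

k=0: b·v=2.93×(-0.406)=-1.189580; √(2b)=2.420744; u=(-1.189580+(-22.159))/2.420744=-9.645209, w=(-1.189580−(-22.159))/2.420744=8.662388
k=1: b·v=2.93×1.752=5.133360; √(2b)=2.420744; u=(5.133360+(-32.148))/2.420744=-11.159645, w=(5.133360−(-32.148))/2.420744=15.400788
k=2: b·v=2.93×(-3.985)=-11.676050; √(2b)=2.420744; u=(-11.676050+(-27.926))/2.420744=-16.359456, w=(-11.676050−(-27.926))/2.420744=6.712792
k=3: b·v=2.93×(-2.835)=-8.306550; √(2b)=2.420744; u=(-8.306550+0.778)/2.420744=-3.110015, w=(-8.306550−0.778)/2.420744=-3.752793
k=4: b·v=2.93×0.164=0.480520; √(2b)=2.420744; u=(0.480520+(-35.577))/2.420744=-14.498222, w=(0.480520−(-35.577))/2.420744=14.895224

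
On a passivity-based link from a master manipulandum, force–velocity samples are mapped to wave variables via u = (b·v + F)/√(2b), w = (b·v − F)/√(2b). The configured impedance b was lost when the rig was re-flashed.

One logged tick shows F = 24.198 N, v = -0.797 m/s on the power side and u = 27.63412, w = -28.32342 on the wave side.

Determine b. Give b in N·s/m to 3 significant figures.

b = 0.374 N·s/m

u + w = -0.68930;  u + w = √(2b)·v, so √(2b) = -0.68930/(-0.797) = 0.86487.
b = (√(2b))²/2 = 0.74800/2 = 0.37400.
(Check via u − w = 2F/√(2b): u − w = 55.95754, 2F/√(2b) = 55.95766.)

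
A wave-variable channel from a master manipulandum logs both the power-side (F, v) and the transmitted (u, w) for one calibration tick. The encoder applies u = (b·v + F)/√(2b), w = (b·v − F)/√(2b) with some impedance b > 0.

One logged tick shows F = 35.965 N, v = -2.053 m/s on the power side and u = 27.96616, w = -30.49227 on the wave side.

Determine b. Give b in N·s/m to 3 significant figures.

u + w = -2.52611;  u + w = √(2b)·v, so √(2b) = -2.52611/(-2.053) = 1.23045.
b = (√(2b))²/2 = 1.51400/2 = 0.75700.
(Check via u − w = 2F/√(2b): u − w = 58.45843, 2F/√(2b) = 58.45838.)

b = 0.757 N·s/m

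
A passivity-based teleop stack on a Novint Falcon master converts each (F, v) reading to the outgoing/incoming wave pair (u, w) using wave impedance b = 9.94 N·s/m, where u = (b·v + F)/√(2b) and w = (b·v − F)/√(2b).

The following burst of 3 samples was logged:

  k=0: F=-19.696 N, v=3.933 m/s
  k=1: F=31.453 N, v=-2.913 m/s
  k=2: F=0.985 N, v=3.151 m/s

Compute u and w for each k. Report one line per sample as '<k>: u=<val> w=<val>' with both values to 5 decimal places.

k=0: b·v=9.94×3.933=39.09402; √(2b)=4.45870; u=(39.09402+(-19.696))/4.45870=4.35060, w=(39.09402−(-19.696))/4.45870=13.18546
k=1: b·v=9.94×(-2.913)=-28.95522; √(2b)=4.45870; u=(-28.95522+31.453)/4.45870=0.56020, w=(-28.95522−31.453)/4.45870=-13.54839
k=2: b·v=9.94×3.151=31.32094; √(2b)=4.45870; u=(31.32094+0.985)/4.45870=7.24560, w=(31.32094−0.985)/4.45870=6.80376

0: u=4.35060 w=13.18546
1: u=0.56020 w=-13.54839
2: u=7.24560 w=6.80376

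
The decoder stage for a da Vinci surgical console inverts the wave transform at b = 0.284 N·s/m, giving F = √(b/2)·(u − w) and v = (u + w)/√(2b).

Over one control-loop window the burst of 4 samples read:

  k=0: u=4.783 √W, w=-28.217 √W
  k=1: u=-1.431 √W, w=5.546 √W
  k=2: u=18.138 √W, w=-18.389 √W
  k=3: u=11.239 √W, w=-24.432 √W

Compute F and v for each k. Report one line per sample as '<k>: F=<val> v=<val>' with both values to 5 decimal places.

0: F=12.43535 v=-31.09369
1: F=-2.62914 v=5.46004
2: F=13.76443 v=-0.33304
3: F=13.44186 v=-17.50529

k=0: u−w=33.00000, u+w=-23.43400; √(b/2)=0.37683, √(2b)=0.75366; F=0.37683×33.0=12.43535, v=-23.43400/0.75366=-31.09369
k=1: u−w=-6.97700, u+w=4.11500; √(b/2)=0.37683, √(2b)=0.75366; F=0.37683×(-6.977)=-2.62914, v=4.11500/0.75366=5.46004
k=2: u−w=36.52700, u+w=-0.25100; √(b/2)=0.37683, √(2b)=0.75366; F=0.37683×36.527=13.76443, v=-0.25100/0.75366=-0.33304
k=3: u−w=35.67100, u+w=-13.19300; √(b/2)=0.37683, √(2b)=0.75366; F=0.37683×35.671=13.44186, v=-13.19300/0.75366=-17.50529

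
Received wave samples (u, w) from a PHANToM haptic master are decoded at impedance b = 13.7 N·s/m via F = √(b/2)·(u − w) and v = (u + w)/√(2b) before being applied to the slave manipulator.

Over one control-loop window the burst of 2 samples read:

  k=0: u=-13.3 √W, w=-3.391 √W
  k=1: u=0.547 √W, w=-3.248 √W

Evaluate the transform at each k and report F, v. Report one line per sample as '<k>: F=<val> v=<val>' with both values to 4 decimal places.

0: F=-25.9343 v=-3.1887
1: F=9.9325 v=-0.5160

k=0: u−w=-9.9090, u+w=-16.6910; √(b/2)=2.6173, √(2b)=5.2345; F=2.6173×(-9.909)=-25.9343, v=-16.6910/5.2345=-3.1887
k=1: u−w=3.7950, u+w=-2.7010; √(b/2)=2.6173, √(2b)=5.2345; F=2.6173×3.795=9.9325, v=-2.7010/5.2345=-0.5160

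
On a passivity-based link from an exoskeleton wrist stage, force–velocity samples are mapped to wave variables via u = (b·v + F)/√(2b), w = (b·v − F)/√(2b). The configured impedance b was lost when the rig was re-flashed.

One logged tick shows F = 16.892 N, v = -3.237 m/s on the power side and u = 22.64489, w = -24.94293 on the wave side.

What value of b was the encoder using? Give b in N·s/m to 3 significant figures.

u + w = -2.29804;  u + w = √(2b)·v, so √(2b) = -2.29804/(-3.237) = 0.70993.
b = (√(2b))²/2 = 0.50400/2 = 0.25200.
(Check via u − w = 2F/√(2b): u − w = 47.58782, 2F/√(2b) = 47.58786.)

b = 0.252 N·s/m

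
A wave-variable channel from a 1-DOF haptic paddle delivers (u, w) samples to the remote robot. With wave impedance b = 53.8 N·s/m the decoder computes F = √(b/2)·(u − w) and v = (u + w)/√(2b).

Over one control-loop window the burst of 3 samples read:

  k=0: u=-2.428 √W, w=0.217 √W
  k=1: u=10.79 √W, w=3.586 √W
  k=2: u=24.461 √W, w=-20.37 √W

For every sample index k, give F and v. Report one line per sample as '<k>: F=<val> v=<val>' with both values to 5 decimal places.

0: F=-13.71835 v=-0.21315
1: F=37.36370 v=1.38590
2: F=232.51692 v=0.39439

k=0: u−w=-2.64500, u+w=-2.21100; √(b/2)=5.18652, √(2b)=10.37304; F=5.18652×(-2.645)=-13.71835, v=-2.21100/10.37304=-0.21315
k=1: u−w=7.20400, u+w=14.37600; √(b/2)=5.18652, √(2b)=10.37304; F=5.18652×7.204=37.36370, v=14.37600/10.37304=1.38590
k=2: u−w=44.83100, u+w=4.09100; √(b/2)=5.18652, √(2b)=10.37304; F=5.18652×44.831=232.51692, v=4.09100/10.37304=0.39439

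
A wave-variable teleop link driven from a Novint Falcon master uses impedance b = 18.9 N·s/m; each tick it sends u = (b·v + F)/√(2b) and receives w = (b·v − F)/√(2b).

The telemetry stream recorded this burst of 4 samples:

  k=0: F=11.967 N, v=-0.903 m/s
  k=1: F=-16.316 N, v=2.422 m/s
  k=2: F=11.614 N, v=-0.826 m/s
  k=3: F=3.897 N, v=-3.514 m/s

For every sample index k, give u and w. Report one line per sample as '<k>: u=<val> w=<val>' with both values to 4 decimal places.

k=0: b·v=18.9×(-0.903)=-17.0667; √(2b)=6.1482; u=(-17.0667+11.967)/6.1482=-0.8295, w=(-17.0667−11.967)/6.1482=-4.7223
k=1: b·v=18.9×2.422=45.7758; √(2b)=6.1482; u=(45.7758+(-16.316))/6.1482=4.7916, w=(45.7758−(-16.316))/6.1482=10.0992
k=2: b·v=18.9×(-0.826)=-15.6114; √(2b)=6.1482; u=(-15.6114+11.614)/6.1482=-0.6502, w=(-15.6114−11.614)/6.1482=-4.4282
k=3: b·v=18.9×(-3.514)=-66.4146; √(2b)=6.1482; u=(-66.4146+3.897)/6.1482=-10.1685, w=(-66.4146−3.897)/6.1482=-11.4362

0: u=-0.8295 w=-4.7223
1: u=4.7916 w=10.0992
2: u=-0.6502 w=-4.4282
3: u=-10.1685 w=-11.4362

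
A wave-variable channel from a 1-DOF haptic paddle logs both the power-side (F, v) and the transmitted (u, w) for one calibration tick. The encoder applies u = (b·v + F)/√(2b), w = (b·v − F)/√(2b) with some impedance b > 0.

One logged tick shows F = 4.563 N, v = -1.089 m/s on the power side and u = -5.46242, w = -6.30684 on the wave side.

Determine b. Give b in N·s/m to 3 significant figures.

b = 58.4 N·s/m

u + w = -11.76926;  u + w = √(2b)·v, so √(2b) = -11.76926/(-1.089) = 10.80740.
b = (√(2b))²/2 = 116.79992/2 = 58.39996.
(Check via u − w = 2F/√(2b): u − w = 0.84442, 2F/√(2b) = 0.84442.)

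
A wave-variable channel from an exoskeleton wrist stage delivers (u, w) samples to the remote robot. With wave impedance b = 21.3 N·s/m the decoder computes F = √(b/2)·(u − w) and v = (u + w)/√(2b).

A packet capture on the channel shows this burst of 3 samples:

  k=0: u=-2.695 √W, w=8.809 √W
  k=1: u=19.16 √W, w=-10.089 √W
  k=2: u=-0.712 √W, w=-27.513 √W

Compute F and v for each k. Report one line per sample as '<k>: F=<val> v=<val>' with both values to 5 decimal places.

0: F=-37.54254 v=0.93674
1: F=95.45217 v=1.38979
2: F=87.46329 v=-4.32443

k=0: u−w=-11.50400, u+w=6.11400; √(b/2)=3.26343, √(2b)=6.52687; F=3.26343×(-11.504)=-37.54254, v=6.11400/6.52687=0.93674
k=1: u−w=29.24900, u+w=9.07100; √(b/2)=3.26343, √(2b)=6.52687; F=3.26343×29.249=95.45217, v=9.07100/6.52687=1.38979
k=2: u−w=26.80100, u+w=-28.22500; √(b/2)=3.26343, √(2b)=6.52687; F=3.26343×26.801=87.46329, v=-28.22500/6.52687=-4.32443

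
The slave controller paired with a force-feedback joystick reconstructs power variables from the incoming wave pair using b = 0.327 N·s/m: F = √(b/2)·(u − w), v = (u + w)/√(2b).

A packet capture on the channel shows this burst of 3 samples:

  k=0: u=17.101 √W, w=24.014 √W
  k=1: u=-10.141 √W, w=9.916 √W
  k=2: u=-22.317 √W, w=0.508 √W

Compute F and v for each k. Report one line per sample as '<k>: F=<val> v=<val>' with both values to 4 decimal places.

k=0: u−w=-6.9130, u+w=41.1150; √(b/2)=0.4044, √(2b)=0.8087; F=0.4044×(-6.913)=-2.7953, v=41.1150/0.8087=50.8407
k=1: u−w=-20.0570, u+w=-0.2250; √(b/2)=0.4044, √(2b)=0.8087; F=0.4044×(-20.057)=-8.1101, v=-0.2250/0.8087=-0.2782
k=2: u−w=-22.8250, u+w=-21.8090; √(b/2)=0.4044, √(2b)=0.8087; F=0.4044×(-22.825)=-9.2293, v=-21.8090/0.8087=-26.9679

0: F=-2.7953 v=50.8407
1: F=-8.1101 v=-0.2782
2: F=-9.2293 v=-26.9679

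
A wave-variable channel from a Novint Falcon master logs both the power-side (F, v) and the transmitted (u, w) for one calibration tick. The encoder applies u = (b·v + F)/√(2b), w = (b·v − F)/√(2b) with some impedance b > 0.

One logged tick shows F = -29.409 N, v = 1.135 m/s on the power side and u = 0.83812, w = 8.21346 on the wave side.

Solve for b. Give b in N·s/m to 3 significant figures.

b = 31.8 N·s/m

u + w = 9.0516;  u + w = √(2b)·v, so √(2b) = 9.0516/1.135 = 7.9750.
b = (√(2b))²/2 = 63.6000/2 = 31.8000.
(Check via u − w = 2F/√(2b): u − w = -7.3753, 2F/√(2b) = -7.3753.)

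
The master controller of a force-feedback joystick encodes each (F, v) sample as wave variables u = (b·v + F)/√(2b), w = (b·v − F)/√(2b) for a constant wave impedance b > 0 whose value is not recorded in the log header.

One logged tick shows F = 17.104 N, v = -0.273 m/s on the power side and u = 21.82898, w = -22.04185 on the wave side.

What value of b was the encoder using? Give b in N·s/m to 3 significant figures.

u + w = -0.2129;  u + w = √(2b)·v, so √(2b) = -0.2129/(-0.273) = 0.7797.
b = (√(2b))²/2 = 0.6080/2 = 0.3040.
(Check via u − w = 2F/√(2b): u − w = 43.8708, 2F/√(2b) = 43.8708.)

b = 0.304 N·s/m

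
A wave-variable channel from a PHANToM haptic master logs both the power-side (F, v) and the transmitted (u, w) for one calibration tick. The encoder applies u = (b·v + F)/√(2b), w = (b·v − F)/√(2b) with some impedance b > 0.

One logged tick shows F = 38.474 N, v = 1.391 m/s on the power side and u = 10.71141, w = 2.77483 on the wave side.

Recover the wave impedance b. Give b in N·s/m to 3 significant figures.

u + w = 13.4862;  u + w = √(2b)·v, so √(2b) = 13.4862/1.391 = 9.6954.
b = (√(2b))²/2 = 93.9999/2 = 47.0000.
(Check via u − w = 2F/√(2b): u − w = 7.9366, 2F/√(2b) = 7.9366.)

b = 47 N·s/m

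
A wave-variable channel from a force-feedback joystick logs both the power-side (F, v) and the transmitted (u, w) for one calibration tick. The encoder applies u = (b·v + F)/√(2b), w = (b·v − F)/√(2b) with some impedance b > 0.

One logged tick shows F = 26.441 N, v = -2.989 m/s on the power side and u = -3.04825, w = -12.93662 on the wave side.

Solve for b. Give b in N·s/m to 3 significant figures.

b = 14.3 N·s/m

u + w = -15.9849;  u + w = √(2b)·v, so √(2b) = -15.9849/(-2.989) = 5.3479.
b = (√(2b))²/2 = 28.6000/2 = 14.3000.
(Check via u − w = 2F/√(2b): u − w = 9.8884, 2F/√(2b) = 9.8884.)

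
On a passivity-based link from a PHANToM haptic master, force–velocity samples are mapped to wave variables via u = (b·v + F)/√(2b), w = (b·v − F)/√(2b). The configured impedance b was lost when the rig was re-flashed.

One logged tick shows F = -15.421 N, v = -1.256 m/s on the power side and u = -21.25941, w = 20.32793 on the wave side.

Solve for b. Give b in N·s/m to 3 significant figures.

u + w = -0.93148;  u + w = √(2b)·v, so √(2b) = -0.93148/(-1.256) = 0.74162.
b = (√(2b))²/2 = 0.55001/2 = 0.27500.
(Check via u − w = 2F/√(2b): u − w = -41.58734, 2F/√(2b) = -41.58710.)

b = 0.275 N·s/m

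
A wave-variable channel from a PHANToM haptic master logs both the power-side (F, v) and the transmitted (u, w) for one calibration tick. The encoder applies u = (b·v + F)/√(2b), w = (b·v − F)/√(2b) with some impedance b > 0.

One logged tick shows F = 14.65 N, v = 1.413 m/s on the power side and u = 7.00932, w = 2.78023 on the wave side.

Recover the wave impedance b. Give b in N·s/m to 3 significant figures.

b = 24 N·s/m

u + w = 9.7896;  u + w = √(2b)·v, so √(2b) = 9.7896/1.413 = 6.9282.
b = (√(2b))²/2 = 48.0000/2 = 24.0000.
(Check via u − w = 2F/√(2b): u − w = 4.2291, 2F/√(2b) = 4.2291.)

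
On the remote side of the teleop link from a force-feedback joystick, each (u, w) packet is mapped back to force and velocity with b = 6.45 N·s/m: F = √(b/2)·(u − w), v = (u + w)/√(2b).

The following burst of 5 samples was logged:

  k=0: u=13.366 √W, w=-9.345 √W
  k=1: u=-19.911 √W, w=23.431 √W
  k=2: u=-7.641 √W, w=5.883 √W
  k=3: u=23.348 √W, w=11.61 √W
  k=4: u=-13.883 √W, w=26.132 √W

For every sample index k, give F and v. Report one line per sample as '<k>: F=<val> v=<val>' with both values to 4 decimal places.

k=0: u−w=22.7110, u+w=4.0210; √(b/2)=1.7958, √(2b)=3.5917; F=1.7958×22.711=40.7851, v=4.0210/3.5917=1.1195
k=1: u−w=-43.3420, u+w=3.5200; √(b/2)=1.7958, √(2b)=3.5917; F=1.7958×(-43.342)=-77.8348, v=3.5200/3.5917=0.9800
k=2: u−w=-13.5240, u+w=-1.7580; √(b/2)=1.7958, √(2b)=3.5917; F=1.7958×(-13.524)=-24.2868, v=-1.7580/3.5917=-0.4895
k=3: u−w=11.7380, u+w=34.9580; √(b/2)=1.7958, √(2b)=3.5917; F=1.7958×11.738=21.0794, v=34.9580/3.5917=9.7331
k=4: u−w=-40.0150, u+w=12.2490; √(b/2)=1.7958, √(2b)=3.5917; F=1.7958×(-40.015)=-71.8601, v=12.2490/3.5917=3.4104

0: F=40.7851 v=1.1195
1: F=-77.8348 v=0.9800
2: F=-24.2868 v=-0.4895
3: F=21.0794 v=9.7331
4: F=-71.8601 v=3.4104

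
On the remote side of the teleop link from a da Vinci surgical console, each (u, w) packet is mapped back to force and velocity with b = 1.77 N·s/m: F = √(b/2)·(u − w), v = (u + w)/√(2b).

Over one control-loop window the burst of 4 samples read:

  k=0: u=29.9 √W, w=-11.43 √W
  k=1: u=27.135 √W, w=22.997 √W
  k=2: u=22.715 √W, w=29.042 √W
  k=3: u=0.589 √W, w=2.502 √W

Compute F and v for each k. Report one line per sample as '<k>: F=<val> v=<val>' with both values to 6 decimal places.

0: F=38.880965 v=9.816694
1: F=3.892800 v=26.644857
2: F=-5.952090 v=27.508535
3: F=-1.799644 v=1.642848

k=0: u−w=41.330000, u+w=18.470000; √(b/2)=0.940744, √(2b)=1.881489; F=0.940744×41.33=38.880965, v=18.470000/1.881489=9.816694
k=1: u−w=4.138000, u+w=50.132000; √(b/2)=0.940744, √(2b)=1.881489; F=0.940744×4.138=3.892800, v=50.132000/1.881489=26.644857
k=2: u−w=-6.327000, u+w=51.757000; √(b/2)=0.940744, √(2b)=1.881489; F=0.940744×(-6.327)=-5.952090, v=51.757000/1.881489=27.508535
k=3: u−w=-1.913000, u+w=3.091000; √(b/2)=0.940744, √(2b)=1.881489; F=0.940744×(-1.913)=-1.799644, v=3.091000/1.881489=1.642848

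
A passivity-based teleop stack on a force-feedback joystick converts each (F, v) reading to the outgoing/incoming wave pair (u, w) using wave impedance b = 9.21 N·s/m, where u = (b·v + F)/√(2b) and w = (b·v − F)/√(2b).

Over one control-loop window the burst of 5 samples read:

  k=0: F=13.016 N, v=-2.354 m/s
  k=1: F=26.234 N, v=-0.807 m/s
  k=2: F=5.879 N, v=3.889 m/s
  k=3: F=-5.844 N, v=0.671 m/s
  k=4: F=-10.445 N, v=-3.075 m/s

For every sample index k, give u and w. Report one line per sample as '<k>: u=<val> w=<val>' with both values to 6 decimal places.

0: u=-2.018788 w=-8.084234
1: u=4.380749 w=-7.844274
2: u=9.715312 w=6.975703
3: u=0.078267 w=2.801566
4: u=-9.032404 w=-4.165043

k=0: b·v=9.21×(-2.354)=-21.680340; √(2b)=4.291853; u=(-21.680340+13.016)/4.291853=-2.018788, w=(-21.680340−13.016)/4.291853=-8.084234
k=1: b·v=9.21×(-0.807)=-7.432470; √(2b)=4.291853; u=(-7.432470+26.234)/4.291853=4.380749, w=(-7.432470−26.234)/4.291853=-7.844274
k=2: b·v=9.21×3.889=35.817690; √(2b)=4.291853; u=(35.817690+5.879)/4.291853=9.715312, w=(35.817690−5.879)/4.291853=6.975703
k=3: b·v=9.21×0.671=6.179910; √(2b)=4.291853; u=(6.179910+(-5.844))/4.291853=0.078267, w=(6.179910−(-5.844))/4.291853=2.801566
k=4: b·v=9.21×(-3.075)=-28.320750; √(2b)=4.291853; u=(-28.320750+(-10.445))/4.291853=-9.032404, w=(-28.320750−(-10.445))/4.291853=-4.165043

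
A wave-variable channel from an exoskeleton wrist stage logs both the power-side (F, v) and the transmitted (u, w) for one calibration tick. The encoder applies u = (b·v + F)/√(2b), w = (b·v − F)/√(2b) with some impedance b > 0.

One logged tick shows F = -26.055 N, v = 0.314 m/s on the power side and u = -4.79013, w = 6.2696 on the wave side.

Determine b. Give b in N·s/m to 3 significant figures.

u + w = 1.47947;  u + w = √(2b)·v, so √(2b) = 1.47947/0.314 = 4.71169.
b = (√(2b))²/2 = 22.20000/2 = 11.10000.
(Check via u − w = 2F/√(2b): u − w = -11.05973, 2F/√(2b) = -11.05973.)

b = 11.1 N·s/m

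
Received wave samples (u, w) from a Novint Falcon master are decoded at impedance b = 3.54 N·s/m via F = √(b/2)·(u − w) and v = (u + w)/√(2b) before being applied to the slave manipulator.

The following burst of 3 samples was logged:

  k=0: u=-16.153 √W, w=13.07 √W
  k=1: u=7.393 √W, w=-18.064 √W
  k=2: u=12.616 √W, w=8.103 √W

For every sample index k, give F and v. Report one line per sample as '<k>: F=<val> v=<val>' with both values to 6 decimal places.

k=0: u−w=-29.223000, u+w=-3.083000; √(b/2)=1.330413, √(2b)=2.660827; F=1.330413×(-29.223)=-38.878673, v=-3.083000/2.660827=-1.158662
k=1: u−w=25.457000, u+w=-10.671000; √(b/2)=1.330413, √(2b)=2.660827; F=1.330413×25.457=33.868336, v=-10.671000/2.660827=-4.010407
k=2: u−w=4.513000, u+w=20.719000; √(b/2)=1.330413, √(2b)=2.660827; F=1.330413×4.513=6.004156, v=20.719000/2.660827=7.786677

0: F=-38.878673 v=-1.158662
1: F=33.868336 v=-4.010407
2: F=6.004156 v=7.786677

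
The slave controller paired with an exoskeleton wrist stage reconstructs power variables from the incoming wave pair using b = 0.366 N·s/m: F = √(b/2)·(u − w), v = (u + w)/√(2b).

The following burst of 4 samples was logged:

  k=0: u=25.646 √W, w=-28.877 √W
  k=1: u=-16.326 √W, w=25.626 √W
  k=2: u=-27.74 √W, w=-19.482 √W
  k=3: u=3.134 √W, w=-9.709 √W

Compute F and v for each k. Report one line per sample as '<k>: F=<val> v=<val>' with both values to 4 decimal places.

0: F=23.3241 v=-3.7764
1: F=-17.9464 v=10.8699
2: F=-3.5326 v=-55.1936
3: F=5.4940 v=-7.6849

k=0: u−w=54.5230, u+w=-3.2310; √(b/2)=0.4278, √(2b)=0.8556; F=0.4278×54.523=23.3241, v=-3.2310/0.8556=-3.7764
k=1: u−w=-41.9520, u+w=9.3000; √(b/2)=0.4278, √(2b)=0.8556; F=0.4278×(-41.952)=-17.9464, v=9.3000/0.8556=10.8699
k=2: u−w=-8.2580, u+w=-47.2220; √(b/2)=0.4278, √(2b)=0.8556; F=0.4278×(-8.258)=-3.5326, v=-47.2220/0.8556=-55.1936
k=3: u−w=12.8430, u+w=-6.5750; √(b/2)=0.4278, √(2b)=0.8556; F=0.4278×12.843=5.4940, v=-6.5750/0.8556=-7.6849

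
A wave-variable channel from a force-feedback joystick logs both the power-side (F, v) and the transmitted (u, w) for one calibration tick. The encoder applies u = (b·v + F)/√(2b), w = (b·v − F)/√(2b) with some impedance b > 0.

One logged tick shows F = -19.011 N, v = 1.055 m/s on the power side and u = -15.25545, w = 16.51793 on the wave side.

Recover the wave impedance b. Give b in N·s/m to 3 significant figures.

b = 0.716 N·s/m

u + w = 1.2625;  u + w = √(2b)·v, so √(2b) = 1.2625/1.055 = 1.1967.
b = (√(2b))²/2 = 1.4320/2 = 0.7160.
(Check via u − w = 2F/√(2b): u − w = -31.7734, 2F/√(2b) = -31.7733.)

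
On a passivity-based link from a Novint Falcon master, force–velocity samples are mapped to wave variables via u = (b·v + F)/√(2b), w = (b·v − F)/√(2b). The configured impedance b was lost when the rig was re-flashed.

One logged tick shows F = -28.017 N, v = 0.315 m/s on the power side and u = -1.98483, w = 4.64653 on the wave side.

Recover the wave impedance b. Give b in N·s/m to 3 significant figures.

u + w = 2.66170;  u + w = √(2b)·v, so √(2b) = 2.66170/0.315 = 8.44984.
b = (√(2b))²/2 = 71.39982/2 = 35.69991.
(Check via u − w = 2F/√(2b): u − w = -6.63136, 2F/√(2b) = -6.63137.)

b = 35.7 N·s/m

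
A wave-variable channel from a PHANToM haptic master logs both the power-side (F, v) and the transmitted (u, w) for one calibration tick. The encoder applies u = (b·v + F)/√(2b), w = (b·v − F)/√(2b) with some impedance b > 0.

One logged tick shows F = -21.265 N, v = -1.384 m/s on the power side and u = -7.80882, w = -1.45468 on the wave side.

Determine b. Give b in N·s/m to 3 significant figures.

b = 22.4 N·s/m

u + w = -9.26350;  u + w = √(2b)·v, so √(2b) = -9.26350/(-1.384) = 6.69328.
b = (√(2b))²/2 = 44.80000/2 = 22.40000.
(Check via u − w = 2F/√(2b): u − w = -6.35414, 2F/√(2b) = -6.35413.)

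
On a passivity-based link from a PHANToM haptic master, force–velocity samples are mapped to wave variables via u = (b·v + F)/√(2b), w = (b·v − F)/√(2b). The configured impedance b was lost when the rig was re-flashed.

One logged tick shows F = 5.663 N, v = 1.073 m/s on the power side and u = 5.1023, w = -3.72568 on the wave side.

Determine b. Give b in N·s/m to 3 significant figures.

u + w = 1.37662;  u + w = √(2b)·v, so √(2b) = 1.37662/1.073 = 1.28296.
b = (√(2b))²/2 = 1.64600/2 = 0.82300.
(Check via u − w = 2F/√(2b): u − w = 8.82798, 2F/√(2b) = 8.82800.)

b = 0.823 N·s/m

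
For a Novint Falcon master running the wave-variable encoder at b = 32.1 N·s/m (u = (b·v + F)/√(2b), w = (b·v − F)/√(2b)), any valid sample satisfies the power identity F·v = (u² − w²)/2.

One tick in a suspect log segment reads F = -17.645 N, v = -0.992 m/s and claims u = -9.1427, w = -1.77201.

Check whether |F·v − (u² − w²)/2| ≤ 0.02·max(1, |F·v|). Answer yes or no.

no

F·v = (-17.645)×(-0.992) = 17.50384 W.
(u² − w²)/2 = (83.58896 − 3.14002)/2 = 40.22447 W.
|Δ| = 22.72063;  2% of max(1, |F·v|) = 0.35008.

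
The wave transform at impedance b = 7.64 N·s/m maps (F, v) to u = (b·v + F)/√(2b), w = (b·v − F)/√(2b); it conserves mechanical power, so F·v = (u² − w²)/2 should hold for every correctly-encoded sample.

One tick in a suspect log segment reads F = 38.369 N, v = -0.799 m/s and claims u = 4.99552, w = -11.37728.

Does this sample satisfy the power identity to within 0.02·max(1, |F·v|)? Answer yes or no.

F·v = 38.369×(-0.799) = -30.65683 W.
(u² − w²)/2 = (24.95522 − 129.44250)/2 = -52.24364 W.
|Δ| = 21.58681;  2% of max(1, |F·v|) = 0.61314.

no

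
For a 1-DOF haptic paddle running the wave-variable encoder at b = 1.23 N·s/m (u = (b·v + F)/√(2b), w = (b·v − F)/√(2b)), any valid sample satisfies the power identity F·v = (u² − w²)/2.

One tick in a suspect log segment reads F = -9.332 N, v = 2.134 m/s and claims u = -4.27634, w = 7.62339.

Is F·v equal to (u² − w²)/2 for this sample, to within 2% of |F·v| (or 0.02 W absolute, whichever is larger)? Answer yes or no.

yes

F·v = (-9.332)×2.134 = -19.9145 W.
(u² − w²)/2 = (18.2871 − 58.1161)/2 = -19.9145 W.
|Δ| = 0.0000;  2% of max(1, |F·v|) = 0.3983.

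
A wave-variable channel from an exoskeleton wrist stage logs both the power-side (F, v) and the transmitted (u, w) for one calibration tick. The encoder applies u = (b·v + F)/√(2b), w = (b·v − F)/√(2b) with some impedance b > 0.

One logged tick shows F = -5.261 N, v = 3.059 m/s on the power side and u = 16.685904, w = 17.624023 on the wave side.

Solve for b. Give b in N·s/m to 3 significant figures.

b = 62.9 N·s/m

u + w = 34.309927;  u + w = √(2b)·v, so √(2b) = 34.309927/3.059 = 11.216060.
b = (√(2b))²/2 = 125.799998/2 = 62.899999.
(Check via u − w = 2F/√(2b): u − w = -0.938119, 2F/√(2b) = -0.938119.)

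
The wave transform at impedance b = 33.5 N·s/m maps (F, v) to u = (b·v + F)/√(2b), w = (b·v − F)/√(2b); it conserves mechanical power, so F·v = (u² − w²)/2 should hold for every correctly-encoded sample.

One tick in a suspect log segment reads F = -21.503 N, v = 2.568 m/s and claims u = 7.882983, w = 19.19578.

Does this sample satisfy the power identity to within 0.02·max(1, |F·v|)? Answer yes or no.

no

F·v = (-21.503)×2.568 = -55.219704 W.
(u² − w²)/2 = (62.141421 − 368.477970)/2 = -153.168274 W.
|Δ| = 97.948570;  2% of max(1, |F·v|) = 1.104394.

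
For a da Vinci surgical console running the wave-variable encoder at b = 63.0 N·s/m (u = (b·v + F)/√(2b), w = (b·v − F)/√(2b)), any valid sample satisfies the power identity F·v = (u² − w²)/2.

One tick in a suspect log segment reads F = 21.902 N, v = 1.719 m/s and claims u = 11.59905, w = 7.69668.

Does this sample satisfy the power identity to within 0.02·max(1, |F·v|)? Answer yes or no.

yes

F·v = 21.902×1.719 = 37.6495 W.
(u² − w²)/2 = (134.5380 − 59.2389)/2 = 37.6495 W.
|Δ| = 0.0000;  2% of max(1, |F·v|) = 0.7530.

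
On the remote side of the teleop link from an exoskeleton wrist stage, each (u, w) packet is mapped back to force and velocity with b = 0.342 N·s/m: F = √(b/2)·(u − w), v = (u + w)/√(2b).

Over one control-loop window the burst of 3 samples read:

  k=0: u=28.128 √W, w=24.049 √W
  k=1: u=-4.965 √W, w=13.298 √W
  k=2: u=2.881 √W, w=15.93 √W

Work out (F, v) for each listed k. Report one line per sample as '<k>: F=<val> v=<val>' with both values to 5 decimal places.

0: F=1.68675 v=63.08862
1: F=-7.55214 v=10.07566
2: F=-5.39604 v=22.74489

k=0: u−w=4.07900, u+w=52.17700; √(b/2)=0.41352, √(2b)=0.82704; F=0.41352×4.079=1.68675, v=52.17700/0.82704=63.08862
k=1: u−w=-18.26300, u+w=8.33300; √(b/2)=0.41352, √(2b)=0.82704; F=0.41352×(-18.263)=-7.55214, v=8.33300/0.82704=10.07566
k=2: u−w=-13.04900, u+w=18.81100; √(b/2)=0.41352, √(2b)=0.82704; F=0.41352×(-13.049)=-5.39604, v=18.81100/0.82704=22.74489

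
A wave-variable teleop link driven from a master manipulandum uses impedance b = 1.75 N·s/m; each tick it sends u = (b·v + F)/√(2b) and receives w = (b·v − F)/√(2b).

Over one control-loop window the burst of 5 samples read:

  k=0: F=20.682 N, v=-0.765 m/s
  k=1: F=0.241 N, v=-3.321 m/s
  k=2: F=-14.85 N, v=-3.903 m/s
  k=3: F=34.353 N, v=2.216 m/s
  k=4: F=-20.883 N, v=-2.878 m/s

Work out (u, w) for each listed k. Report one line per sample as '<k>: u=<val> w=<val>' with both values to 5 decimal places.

k=0: b·v=1.75×(-0.765)=-1.33875; √(2b)=1.87083; u=(-1.33875+20.682)/1.87083=10.33940, w=(-1.33875−20.682)/1.87083=-11.77059
k=1: b·v=1.75×(-3.321)=-5.81175; √(2b)=1.87083; u=(-5.81175+0.241)/1.87083=-2.97769, w=(-5.81175−0.241)/1.87083=-3.23533
k=2: b·v=1.75×(-3.903)=-6.83025; √(2b)=1.87083; u=(-6.83025+(-14.85))/1.87083=-11.58858, w=(-6.83025−(-14.85))/1.87083=4.28674
k=3: b·v=1.75×2.216=3.87800; √(2b)=1.87083; u=(3.87800+34.353)/1.87083=20.43533, w=(3.87800−34.353)/1.87083=-16.28957
k=4: b·v=1.75×(-2.878)=-5.03650; √(2b)=1.87083; u=(-5.03650+(-20.883))/1.87083=-13.85456, w=(-5.03650−(-20.883))/1.87083=8.47031

0: u=10.33940 w=-11.77059
1: u=-2.97769 w=-3.23533
2: u=-11.58858 w=4.28674
3: u=20.43533 w=-16.28957
4: u=-13.85456 w=8.47031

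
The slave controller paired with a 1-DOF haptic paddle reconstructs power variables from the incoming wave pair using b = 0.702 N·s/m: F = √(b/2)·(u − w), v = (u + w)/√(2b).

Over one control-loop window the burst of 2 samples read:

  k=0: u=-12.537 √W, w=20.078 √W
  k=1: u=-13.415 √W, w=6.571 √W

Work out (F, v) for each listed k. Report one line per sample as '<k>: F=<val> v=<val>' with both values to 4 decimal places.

k=0: u−w=-32.6150, u+w=7.5410; √(b/2)=0.5925, √(2b)=1.1849; F=0.5925×(-32.615)=-19.3228, v=7.5410/1.1849=6.3642
k=1: u−w=-19.9860, u+w=-6.8440; √(b/2)=0.5925, √(2b)=1.1849; F=0.5925×(-19.986)=-11.8408, v=-6.8440/1.1849=-5.7760

0: F=-19.3228 v=6.3642
1: F=-11.8408 v=-5.7760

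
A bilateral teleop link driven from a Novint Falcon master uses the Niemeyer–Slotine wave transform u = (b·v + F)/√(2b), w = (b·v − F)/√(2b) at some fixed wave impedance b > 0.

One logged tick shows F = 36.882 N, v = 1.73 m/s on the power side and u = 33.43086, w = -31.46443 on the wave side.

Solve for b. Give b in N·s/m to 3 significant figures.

u + w = 1.9664;  u + w = √(2b)·v, so √(2b) = 1.9664/1.73 = 1.1367.
b = (√(2b))²/2 = 1.2920/2 = 0.6460.
(Check via u − w = 2F/√(2b): u − w = 64.8953, 2F/√(2b) = 64.8951.)

b = 0.646 N·s/m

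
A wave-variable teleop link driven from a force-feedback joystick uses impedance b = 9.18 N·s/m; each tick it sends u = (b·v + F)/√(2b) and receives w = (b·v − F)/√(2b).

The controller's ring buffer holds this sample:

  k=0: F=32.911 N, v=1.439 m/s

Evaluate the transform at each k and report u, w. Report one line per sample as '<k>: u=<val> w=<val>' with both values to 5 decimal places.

0: u=10.76372 w=-4.59781

k=0: b·v=9.18×1.439=13.21002; √(2b)=4.28486; u=(13.21002+32.911)/4.28486=10.76372, w=(13.21002−32.911)/4.28486=-4.59781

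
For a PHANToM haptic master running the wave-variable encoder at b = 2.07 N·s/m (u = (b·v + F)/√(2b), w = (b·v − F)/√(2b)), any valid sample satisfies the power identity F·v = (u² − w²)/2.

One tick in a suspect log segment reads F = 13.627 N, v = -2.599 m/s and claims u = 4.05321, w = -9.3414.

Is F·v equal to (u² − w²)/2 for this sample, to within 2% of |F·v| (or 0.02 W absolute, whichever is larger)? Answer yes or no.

F·v = 13.627×(-2.599) = -35.4166 W.
(u² − w²)/2 = (16.4285 − 87.2618)/2 = -35.4166 W.
|Δ| = 0.0000;  2% of max(1, |F·v|) = 0.7083.

yes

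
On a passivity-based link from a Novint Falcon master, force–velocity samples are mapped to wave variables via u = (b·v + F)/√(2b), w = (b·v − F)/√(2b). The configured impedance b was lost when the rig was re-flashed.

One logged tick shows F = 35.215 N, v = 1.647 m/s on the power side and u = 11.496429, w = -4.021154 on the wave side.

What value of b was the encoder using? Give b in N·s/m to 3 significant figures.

b = 10.3 N·s/m

u + w = 7.475275;  u + w = √(2b)·v, so √(2b) = 7.475275/1.647 = 4.538722.
b = (√(2b))²/2 = 20.599997/2 = 10.299998.
(Check via u − w = 2F/√(2b): u − w = 15.517583, 2F/√(2b) = 15.517584.)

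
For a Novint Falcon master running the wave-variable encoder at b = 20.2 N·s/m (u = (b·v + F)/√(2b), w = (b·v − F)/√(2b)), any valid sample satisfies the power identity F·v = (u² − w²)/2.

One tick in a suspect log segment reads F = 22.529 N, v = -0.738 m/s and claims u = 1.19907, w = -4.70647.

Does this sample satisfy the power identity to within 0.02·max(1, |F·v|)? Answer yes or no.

F·v = 22.529×(-0.738) = -16.62640 W.
(u² − w²)/2 = (1.43777 − 22.15086)/2 = -10.35655 W.
|Δ| = 6.26986;  2% of max(1, |F·v|) = 0.33253.

no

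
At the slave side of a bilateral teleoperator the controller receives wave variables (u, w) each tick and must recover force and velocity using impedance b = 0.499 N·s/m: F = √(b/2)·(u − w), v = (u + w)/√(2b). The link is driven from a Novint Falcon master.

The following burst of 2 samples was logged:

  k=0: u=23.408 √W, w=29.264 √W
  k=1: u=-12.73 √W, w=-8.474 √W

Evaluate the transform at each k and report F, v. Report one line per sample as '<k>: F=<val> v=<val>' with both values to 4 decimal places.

0: F=-2.9251 v=52.7248
1: F=-2.1259 v=-21.2252

k=0: u−w=-5.8560, u+w=52.6720; √(b/2)=0.4995, √(2b)=0.9990; F=0.4995×(-5.856)=-2.9251, v=52.6720/0.9990=52.7248
k=1: u−w=-4.2560, u+w=-21.2040; √(b/2)=0.4995, √(2b)=0.9990; F=0.4995×(-4.256)=-2.1259, v=-21.2040/0.9990=-21.2252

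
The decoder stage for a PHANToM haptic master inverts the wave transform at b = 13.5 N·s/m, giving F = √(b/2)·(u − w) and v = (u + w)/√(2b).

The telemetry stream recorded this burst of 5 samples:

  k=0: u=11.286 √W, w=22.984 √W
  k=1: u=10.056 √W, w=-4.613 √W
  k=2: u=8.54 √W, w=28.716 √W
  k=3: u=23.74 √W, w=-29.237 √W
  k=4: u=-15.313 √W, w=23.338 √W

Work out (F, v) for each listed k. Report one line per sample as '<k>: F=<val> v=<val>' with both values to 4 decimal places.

k=0: u−w=-11.6980, u+w=34.2700; √(b/2)=2.5981, √(2b)=5.1962; F=2.5981×(-11.698)=-30.3923, v=34.2700/5.1962=6.5953
k=1: u−w=14.6690, u+w=5.4430; √(b/2)=2.5981, √(2b)=5.1962; F=2.5981×14.669=38.1112, v=5.4430/5.1962=1.0475
k=2: u−w=-20.1760, u+w=37.2560; √(b/2)=2.5981, √(2b)=5.1962; F=2.5981×(-20.176)=-52.4188, v=37.2560/5.1962=7.1699
k=3: u−w=52.9770, u+w=-5.4970; √(b/2)=2.5981, √(2b)=5.1962; F=2.5981×52.977=137.6383, v=-5.4970/5.1962=-1.0579
k=4: u−w=-38.6510, u+w=8.0250; √(b/2)=2.5981, √(2b)=5.1962; F=2.5981×(-38.651)=-100.4182, v=8.0250/5.1962=1.5444

0: F=-30.3923 v=6.5953
1: F=38.1112 v=1.0475
2: F=-52.4188 v=7.1699
3: F=137.6383 v=-1.0579
4: F=-100.4182 v=1.5444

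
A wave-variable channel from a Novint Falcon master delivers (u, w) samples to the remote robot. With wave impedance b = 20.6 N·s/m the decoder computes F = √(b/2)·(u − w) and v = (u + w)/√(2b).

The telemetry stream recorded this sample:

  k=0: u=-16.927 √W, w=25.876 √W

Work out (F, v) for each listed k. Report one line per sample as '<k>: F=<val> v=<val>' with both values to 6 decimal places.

0: F=-137.370292 v=1.394203

k=0: u−w=-42.803000, u+w=8.949000; √(b/2)=3.209361, √(2b)=6.418723; F=3.209361×(-42.803)=-137.370292, v=8.949000/6.418723=1.394203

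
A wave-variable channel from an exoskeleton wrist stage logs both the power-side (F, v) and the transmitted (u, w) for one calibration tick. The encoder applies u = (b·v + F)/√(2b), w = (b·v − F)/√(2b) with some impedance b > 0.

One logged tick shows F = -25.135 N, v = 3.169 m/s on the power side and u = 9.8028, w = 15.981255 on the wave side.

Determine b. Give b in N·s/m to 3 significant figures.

u + w = 25.784055;  u + w = √(2b)·v, so √(2b) = 25.784055/3.169 = 8.136338.
b = (√(2b))²/2 = 66.199995/2 = 33.099998.
(Check via u − w = 2F/√(2b): u − w = -6.178455, 2F/√(2b) = -6.178455.)

b = 33.1 N·s/m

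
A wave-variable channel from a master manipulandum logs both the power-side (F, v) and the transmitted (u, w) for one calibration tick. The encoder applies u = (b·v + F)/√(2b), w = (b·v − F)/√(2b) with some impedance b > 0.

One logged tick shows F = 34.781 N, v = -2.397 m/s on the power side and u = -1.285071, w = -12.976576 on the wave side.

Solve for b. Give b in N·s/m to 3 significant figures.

u + w = -14.261647;  u + w = √(2b)·v, so √(2b) = -14.261647/(-2.397) = 5.949790.
b = (√(2b))²/2 = 35.400003/2 = 17.700001.
(Check via u − w = 2F/√(2b): u − w = 11.691505, 2F/√(2b) = 11.691505.)

b = 17.7 N·s/m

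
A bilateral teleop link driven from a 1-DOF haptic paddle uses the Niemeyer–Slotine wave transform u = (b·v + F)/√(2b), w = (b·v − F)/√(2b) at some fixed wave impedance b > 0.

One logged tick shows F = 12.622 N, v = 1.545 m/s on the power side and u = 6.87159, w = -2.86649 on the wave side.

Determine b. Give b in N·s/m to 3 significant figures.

b = 3.36 N·s/m

u + w = 4.00510;  u + w = √(2b)·v, so √(2b) = 4.00510/1.545 = 2.59230.
b = (√(2b))²/2 = 6.72001/2 = 3.36000.
(Check via u − w = 2F/√(2b): u − w = 9.73808, 2F/√(2b) = 9.73808.)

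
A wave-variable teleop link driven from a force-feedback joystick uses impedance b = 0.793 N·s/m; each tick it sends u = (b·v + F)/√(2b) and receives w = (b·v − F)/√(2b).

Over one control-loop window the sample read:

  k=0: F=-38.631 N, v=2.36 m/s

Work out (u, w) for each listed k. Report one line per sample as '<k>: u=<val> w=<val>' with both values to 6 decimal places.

0: u=-29.188934 w=32.161036

k=0: b·v=0.793×2.36=1.871480; √(2b)=1.259365; u=(1.871480+(-38.631))/1.259365=-29.188934, w=(1.871480−(-38.631))/1.259365=32.161036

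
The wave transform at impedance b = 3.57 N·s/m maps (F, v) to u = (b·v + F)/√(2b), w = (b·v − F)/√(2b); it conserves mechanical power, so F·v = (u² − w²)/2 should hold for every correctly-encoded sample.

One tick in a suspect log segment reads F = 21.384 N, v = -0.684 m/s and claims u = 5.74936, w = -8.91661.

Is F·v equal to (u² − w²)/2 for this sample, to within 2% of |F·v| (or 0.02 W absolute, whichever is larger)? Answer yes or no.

no

F·v = 21.384×(-0.684) = -14.6267 W.
(u² − w²)/2 = (33.0551 − 79.5059)/2 = -23.2254 W.
|Δ| = 8.5987;  2% of max(1, |F·v|) = 0.2925.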